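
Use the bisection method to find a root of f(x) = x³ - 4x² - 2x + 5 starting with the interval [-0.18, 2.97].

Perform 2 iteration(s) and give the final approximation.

f(x) = x³ - 4x² - 2x + 5
Initial interval: [-0.18, 2.97]

Iteration 1:
  c_1 = (-0.180000 + 2.970000)/2 = 1.395000
  f(c_1) = f(1.395000) = -2.859395
  f(a) × f(c) < 0, new interval: [-0.180000, 1.395000]
Iteration 2:
  c_2 = (-0.180000 + 1.395000)/2 = 0.607500
  f(c_2) = f(0.607500) = 2.532977
  f(a) × f(c) ≥ 0, new interval: [0.607500, 1.395000]

After 2 iteration(s), the approximation is c_2 = 0.607500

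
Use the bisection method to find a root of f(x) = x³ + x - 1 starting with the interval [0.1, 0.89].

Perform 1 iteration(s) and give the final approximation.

f(x) = x³ + x - 1
Initial interval: [0.1, 0.89]

Iteration 1:
  c_1 = (0.100000 + 0.890000)/2 = 0.495000
  f(c_1) = f(0.495000) = -0.383713
  f(a) × f(c) ≥ 0, new interval: [0.495000, 0.890000]

After 1 iteration(s), the approximation is c_1 = 0.495000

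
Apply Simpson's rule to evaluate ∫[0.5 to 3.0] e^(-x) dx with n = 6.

f(x) = e^(-x)
a = 0.5, b = 3.0, n = 6
h = (b - a)/n = 0.416667

Simpson's rule: (h/3)[f(x₀) + 4f(x₁) + 2f(x₂) + ... + f(xₙ)]

x_0 = 0.5000, f(x_0) = 0.606531, coefficient = 1
x_1 = 0.9167, f(x_1) = 0.399850, coefficient = 4
x_2 = 1.3333, f(x_2) = 0.263597, coefficient = 2
x_3 = 1.7500, f(x_3) = 0.173774, coefficient = 4
x_4 = 2.1667, f(x_4) = 0.114559, coefficient = 2
x_5 = 2.5833, f(x_5) = 0.075522, coefficient = 4
x_6 = 3.0000, f(x_6) = 0.049787, coefficient = 1

I ≈ (0.416667/3) × 4.009211 = 0.556835
Exact value: 0.556744
Error: 0.000091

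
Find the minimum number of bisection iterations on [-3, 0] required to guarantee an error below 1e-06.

We need (b-a)/2^n ≤ 1e-06
(0 - (-3))/2^n ≤ 1e-06
3/2^n ≤ 1e-06
2^n ≥ 3000000
n ≥ log₂(3000000) = 21.52
n ≥ 22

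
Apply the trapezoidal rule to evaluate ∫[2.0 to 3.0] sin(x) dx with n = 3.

f(x) = sin(x)
a = 2.0, b = 3.0, n = 3
h = (b - a)/n = 0.333333

Trapezoidal rule: (h/2)[f(x₀) + 2f(x₁) + 2f(x₂) + ... + f(xₙ)]

x_0 = 2.0000, f(x_0) = 0.909297, coefficient = 1
x_1 = 2.3333, f(x_1) = 0.723086, coefficient = 2
x_2 = 2.6667, f(x_2) = 0.457273, coefficient = 2
x_3 = 3.0000, f(x_3) = 0.141120, coefficient = 1

I ≈ (0.333333/2) × 3.411134 = 0.568522
Exact value: 0.573846
Error: 0.005323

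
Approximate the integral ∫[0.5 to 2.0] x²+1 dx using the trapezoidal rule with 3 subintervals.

f(x) = x²+1
a = 0.5, b = 2.0, n = 3
h = (b - a)/n = 0.500000

Trapezoidal rule: (h/2)[f(x₀) + 2f(x₁) + 2f(x₂) + ... + f(xₙ)]

x_0 = 0.5000, f(x_0) = 1.250000, coefficient = 1
x_1 = 1.0000, f(x_1) = 2.000000, coefficient = 2
x_2 = 1.5000, f(x_2) = 3.250000, coefficient = 2
x_3 = 2.0000, f(x_3) = 5.000000, coefficient = 1

I ≈ (0.500000/2) × 16.750000 = 4.187500
Exact value: 4.125000
Error: 0.062500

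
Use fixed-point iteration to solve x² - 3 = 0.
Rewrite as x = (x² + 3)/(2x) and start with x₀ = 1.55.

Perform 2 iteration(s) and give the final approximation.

Equation: x² - 3 = 0
Fixed-point form: x = (x² + 3)/(2x)
x₀ = 1.55

x_1 = g(1.550000) = 1.742742
x_2 = g(1.742742) = 1.732084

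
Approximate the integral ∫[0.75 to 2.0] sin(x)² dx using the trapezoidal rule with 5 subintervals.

f(x) = sin(x)²
a = 0.75, b = 2.0, n = 5
h = (b - a)/n = 0.250000

Trapezoidal rule: (h/2)[f(x₀) + 2f(x₁) + 2f(x₂) + ... + f(xₙ)]

x_0 = 0.7500, f(x_0) = 0.464631, coefficient = 1
x_1 = 1.0000, f(x_1) = 0.708073, coefficient = 2
x_2 = 1.2500, f(x_2) = 0.900572, coefficient = 2
x_3 = 1.5000, f(x_3) = 0.994996, coefficient = 2
x_4 = 1.7500, f(x_4) = 0.968228, coefficient = 2
x_5 = 2.0000, f(x_5) = 0.826822, coefficient = 1

I ≈ (0.250000/2) × 8.435193 = 1.054399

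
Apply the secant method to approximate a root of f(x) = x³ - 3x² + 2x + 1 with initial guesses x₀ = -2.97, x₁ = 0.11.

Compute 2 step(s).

f(x) = x³ - 3x² + 2x + 1
x₀ = -2.97, x₁ = 0.11

Secant formula: x_{n+1} = x_n - f(x_n)(x_n - x_{n-1})/(f(x_n) - f(x_{n-1}))

Iteration 1:
  f(-2.970000) = -57.600773
  f(0.110000) = 1.185031
  x_2 = 0.110000 - 1.185031×(0.110000 - (-2.970000))/(1.185031 - (-57.600773))
       = 0.047912
Iteration 2:
  f(0.110000) = 1.185031
  f(0.047912) = 1.089047
  x_3 = 0.047912 - 1.089047×(0.047912 - 0.110000)/(1.089047 - 1.185031)
       = -0.656549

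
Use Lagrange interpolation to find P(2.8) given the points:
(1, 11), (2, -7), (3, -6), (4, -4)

Lagrange interpolation formula:
P(x) = Σ yᵢ × Lᵢ(x)
where Lᵢ(x) = Π_{j≠i} (x - xⱼ)/(xᵢ - xⱼ)

L_0(2.8) = (2.8 - 2)/(1 - 2) × (2.8 - 3)/(1 - 3) × (2.8 - 4)/(1 - 4) = -0.032000
L_1(2.8) = (2.8 - 1)/(2 - 1) × (2.8 - 3)/(2 - 3) × (2.8 - 4)/(2 - 4) = 0.216000
L_2(2.8) = (2.8 - 1)/(3 - 1) × (2.8 - 2)/(3 - 2) × (2.8 - 4)/(3 - 4) = 0.864000
L_3(2.8) = (2.8 - 1)/(4 - 1) × (2.8 - 2)/(4 - 2) × (2.8 - 3)/(4 - 3) = -0.048000

P(2.8) = 11×L_0(2.8) + (-7)×L_1(2.8) + (-6)×L_2(2.8) + (-4)×L_3(2.8)
P(2.8) = -6.856000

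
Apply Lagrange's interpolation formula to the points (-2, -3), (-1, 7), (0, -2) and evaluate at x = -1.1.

Lagrange interpolation formula:
P(x) = Σ yᵢ × Lᵢ(x)
where Lᵢ(x) = Π_{j≠i} (x - xⱼ)/(xᵢ - xⱼ)

L_0(-1.1) = (-1.1 - (-1))/(-2 - (-1)) × (-1.1 - 0)/(-2 - 0) = 0.055000
L_1(-1.1) = (-1.1 - (-2))/(-1 - (-2)) × (-1.1 - 0)/(-1 - 0) = 0.990000
L_2(-1.1) = (-1.1 - (-2))/(0 - (-2)) × (-1.1 - (-1))/(0 - (-1)) = -0.045000

P(-1.1) = (-3)×L_0(-1.1) + 7×L_1(-1.1) + (-2)×L_2(-1.1)
P(-1.1) = 6.855000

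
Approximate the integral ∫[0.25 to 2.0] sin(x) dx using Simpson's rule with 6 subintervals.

f(x) = sin(x)
a = 0.25, b = 2.0, n = 6
h = (b - a)/n = 0.291667

Simpson's rule: (h/3)[f(x₀) + 4f(x₁) + 2f(x₂) + ... + f(xₙ)]

x_0 = 0.2500, f(x_0) = 0.247404, coefficient = 1
x_1 = 0.5417, f(x_1) = 0.515565, coefficient = 4
x_2 = 0.8333, f(x_2) = 0.740177, coefficient = 2
x_3 = 1.1250, f(x_3) = 0.902268, coefficient = 4
x_4 = 1.4167, f(x_4) = 0.988146, coefficient = 2
x_5 = 1.7083, f(x_5) = 0.990557, coefficient = 4
x_6 = 2.0000, f(x_6) = 0.909297, coefficient = 1

I ≈ (0.291667/3) × 14.246902 = 1.385116
Exact value: 1.385059
Error: 0.000056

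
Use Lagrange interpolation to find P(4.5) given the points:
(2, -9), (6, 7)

Lagrange interpolation formula:
P(x) = Σ yᵢ × Lᵢ(x)
where Lᵢ(x) = Π_{j≠i} (x - xⱼ)/(xᵢ - xⱼ)

L_0(4.5) = (4.5 - 6)/(2 - 6) = 0.375000
L_1(4.5) = (4.5 - 2)/(6 - 2) = 0.625000

P(4.5) = (-9)×L_0(4.5) + 7×L_1(4.5)
P(4.5) = 1.000000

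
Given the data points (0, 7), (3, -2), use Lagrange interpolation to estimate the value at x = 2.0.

Lagrange interpolation formula:
P(x) = Σ yᵢ × Lᵢ(x)
where Lᵢ(x) = Π_{j≠i} (x - xⱼ)/(xᵢ - xⱼ)

L_0(2.0) = (2.0 - 3)/(0 - 3) = 0.333333
L_1(2.0) = (2.0 - 0)/(3 - 0) = 0.666667

P(2.0) = 7×L_0(2.0) + (-2)×L_1(2.0)
P(2.0) = 1.000000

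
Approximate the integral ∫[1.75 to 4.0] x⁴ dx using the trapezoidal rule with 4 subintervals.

f(x) = x⁴
a = 1.75, b = 4.0, n = 4
h = (b - a)/n = 0.562500

Trapezoidal rule: (h/2)[f(x₀) + 2f(x₁) + 2f(x₂) + ... + f(xₙ)]

x_0 = 1.7500, f(x_0) = 9.378906, coefficient = 1
x_1 = 2.3125, f(x_1) = 28.597427, coefficient = 2
x_2 = 2.8750, f(x_2) = 68.320557, coefficient = 2
x_3 = 3.4375, f(x_3) = 139.627457, coefficient = 2
x_4 = 4.0000, f(x_4) = 256.000000, coefficient = 1

I ≈ (0.562500/2) × 738.469788 = 207.694628
Exact value: 201.517383
Error: 6.177245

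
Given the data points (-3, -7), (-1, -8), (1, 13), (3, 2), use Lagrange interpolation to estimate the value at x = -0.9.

Lagrange interpolation formula:
P(x) = Σ yᵢ × Lᵢ(x)
where Lᵢ(x) = Π_{j≠i} (x - xⱼ)/(xᵢ - xⱼ)

L_0(-0.9) = (-0.9 - (-1))/(-3 - (-1)) × (-0.9 - 1)/(-3 - 1) × (-0.9 - 3)/(-3 - 3) = -0.015437
L_1(-0.9) = (-0.9 - (-3))/(-1 - (-3)) × (-0.9 - 1)/(-1 - 1) × (-0.9 - 3)/(-1 - 3) = 0.972562
L_2(-0.9) = (-0.9 - (-3))/(1 - (-3)) × (-0.9 - (-1))/(1 - (-1)) × (-0.9 - 3)/(1 - 3) = 0.051187
L_3(-0.9) = (-0.9 - (-3))/(3 - (-3)) × (-0.9 - (-1))/(3 - (-1)) × (-0.9 - 1)/(3 - 1) = -0.008312

P(-0.9) = (-7)×L_0(-0.9) + (-8)×L_1(-0.9) + 13×L_2(-0.9) + 2×L_3(-0.9)
P(-0.9) = -7.023625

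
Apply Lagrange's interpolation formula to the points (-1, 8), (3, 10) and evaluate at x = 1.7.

Lagrange interpolation formula:
P(x) = Σ yᵢ × Lᵢ(x)
where Lᵢ(x) = Π_{j≠i} (x - xⱼ)/(xᵢ - xⱼ)

L_0(1.7) = (1.7 - 3)/(-1 - 3) = 0.325000
L_1(1.7) = (1.7 - (-1))/(3 - (-1)) = 0.675000

P(1.7) = 8×L_0(1.7) + 10×L_1(1.7)
P(1.7) = 9.350000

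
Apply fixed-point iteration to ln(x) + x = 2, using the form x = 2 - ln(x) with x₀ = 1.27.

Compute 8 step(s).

Equation: ln(x) + x = 2
Fixed-point form: x = 2 - ln(x)
x₀ = 1.27

x_1 = g(1.270000) = 1.760983
x_2 = g(1.760983) = 1.434128
x_3 = g(1.434128) = 1.639443
x_4 = g(1.639443) = 1.505643
x_5 = g(1.505643) = 1.590780
x_6 = g(1.590780) = 1.535776
x_7 = g(1.535776) = 1.570964
x_8 = g(1.570964) = 1.548310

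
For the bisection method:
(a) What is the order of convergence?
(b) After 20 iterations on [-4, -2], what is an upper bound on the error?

(a) Bisection has linear (order 1) convergence; the error is halved each step.

(b) Error bound = (b-a)/2^n = (-2 - (-4))/2^{20}
    = 2/2^{20}

(a) 1 (linear); (b) error ≤ 1.91e-06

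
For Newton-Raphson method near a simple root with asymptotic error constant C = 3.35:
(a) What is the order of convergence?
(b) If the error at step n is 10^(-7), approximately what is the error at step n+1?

(a) Newton-Raphson has quadratic (order 2) convergence near simple roots.
    This means |e_{n+1}| ≈ C|e_n|².

(b) With |e_n| = 10^(-7) and C = 3.35:
    |e_{n+1}| ≈ 3.35 × (10^(-7))² = 3.35 × 10^(-14)

(a) 2 (quadratic); (b) |e_{n+1}| ≈ 3.350e-14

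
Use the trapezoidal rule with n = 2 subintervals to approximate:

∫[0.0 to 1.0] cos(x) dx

f(x) = cos(x)
a = 0.0, b = 1.0, n = 2
h = (b - a)/n = 0.500000

Trapezoidal rule: (h/2)[f(x₀) + 2f(x₁) + 2f(x₂) + ... + f(xₙ)]

x_0 = 0.0000, f(x_0) = 1.000000, coefficient = 1
x_1 = 0.5000, f(x_1) = 0.877583, coefficient = 2
x_2 = 1.0000, f(x_2) = 0.540302, coefficient = 1

I ≈ (0.500000/2) × 3.295467 = 0.823867
Exact value: 0.841471
Error: 0.017604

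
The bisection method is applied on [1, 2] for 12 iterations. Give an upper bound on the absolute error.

Bisection error bound: |error| ≤ (b-a)/2^n
|error| ≤ (2 - 1)/2^12 = 1/2^12
|error| ≤ 0.0002441406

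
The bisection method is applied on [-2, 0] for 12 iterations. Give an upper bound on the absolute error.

Bisection error bound: |error| ≤ (b-a)/2^n
|error| ≤ (0 - (-2))/2^12 = 2/2^12
|error| ≤ 0.0004882812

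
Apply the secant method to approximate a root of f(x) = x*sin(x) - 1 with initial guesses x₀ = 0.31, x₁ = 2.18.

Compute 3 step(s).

f(x) = x*sin(x) - 1
x₀ = 0.31, x₁ = 2.18

Secant formula: x_{n+1} = x_n - f(x_n)(x_n - x_{n-1})/(f(x_n) - f(x_{n-1}))

Iteration 1:
  f(0.310000) = -0.905432
  f(2.180000) = 0.787827
  x_2 = 2.180000 - 0.787827×(2.180000 - 0.310000)/(0.787827 - (-0.905432))
       = 1.309940
Iteration 2:
  f(2.180000) = 0.787827
  f(1.309940) = 0.265625
  x_3 = 1.309940 - 0.265625×(1.309940 - 2.180000)/(0.265625 - 0.787827)
       = 0.867374
Iteration 3:
  f(1.309940) = 0.265625
  f(0.867374) = -0.338512
  x_4 = 0.867374 - (-0.338512)×(0.867374 - 1.309940)/(-0.338512 - 0.265625)
       = 1.115354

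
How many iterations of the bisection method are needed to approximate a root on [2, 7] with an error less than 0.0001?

We need (b-a)/2^n ≤ 0.0001
(7 - 2)/2^n ≤ 0.0001
5/2^n ≤ 0.0001
2^n ≥ 50000
n ≥ log₂(50000) = 15.61
n ≥ 16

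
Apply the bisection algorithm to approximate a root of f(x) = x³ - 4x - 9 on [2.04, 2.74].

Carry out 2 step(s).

f(x) = x³ - 4x - 9
Initial interval: [2.04, 2.74]

Iteration 1:
  c_1 = (2.040000 + 2.740000)/2 = 2.390000
  f(c_1) = f(2.390000) = -4.908081
  f(a) × f(c) ≥ 0, new interval: [2.390000, 2.740000]
Iteration 2:
  c_2 = (2.390000 + 2.740000)/2 = 2.565000
  f(c_2) = f(2.565000) = -2.384288
  f(a) × f(c) ≥ 0, new interval: [2.565000, 2.740000]

After 2 iteration(s), the approximation is c_2 = 2.565000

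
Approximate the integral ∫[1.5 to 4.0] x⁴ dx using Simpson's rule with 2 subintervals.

f(x) = x⁴
a = 1.5, b = 4.0, n = 2
h = (b - a)/n = 1.250000

Simpson's rule: (h/3)[f(x₀) + 4f(x₁) + 2f(x₂) + ... + f(xₙ)]

x_0 = 1.5000, f(x_0) = 5.062500, coefficient = 1
x_1 = 2.7500, f(x_1) = 57.191406, coefficient = 4
x_2 = 4.0000, f(x_2) = 256.000000, coefficient = 1

I ≈ (1.250000/3) × 489.828125 = 204.095052
Exact value: 203.281250
Error: 0.813802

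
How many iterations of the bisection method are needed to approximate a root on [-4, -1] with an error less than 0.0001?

We need (b-a)/2^n ≤ 0.0001
(-1 - (-4))/2^n ≤ 0.0001
3/2^n ≤ 0.0001
2^n ≥ 30000
n ≥ log₂(30000) = 14.87
n ≥ 15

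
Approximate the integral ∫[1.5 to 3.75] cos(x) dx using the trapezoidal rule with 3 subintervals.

f(x) = cos(x)
a = 1.5, b = 3.75, n = 3
h = (b - a)/n = 0.750000

Trapezoidal rule: (h/2)[f(x₀) + 2f(x₁) + 2f(x₂) + ... + f(xₙ)]

x_0 = 1.5000, f(x_0) = 0.070737, coefficient = 1
x_1 = 2.2500, f(x_1) = -0.628174, coefficient = 2
x_2 = 3.0000, f(x_2) = -0.989992, coefficient = 2
x_3 = 3.7500, f(x_3) = -0.820559, coefficient = 1

I ≈ (0.750000/2) × -3.986154 = -1.494808
Exact value: -1.569056
Error: 0.074248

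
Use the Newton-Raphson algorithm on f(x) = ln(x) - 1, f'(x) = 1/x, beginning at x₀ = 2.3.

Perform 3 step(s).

f(x) = ln(x) - 1
f'(x) = 1/x
x₀ = 2.3

Newton-Raphson formula: x_{n+1} = x_n - f(x_n)/f'(x_n)

Iteration 1:
  f(2.300000) = -0.167091
  f'(2.300000) = 0.434783
  x_1 = 2.300000 - (-0.167091)/0.434783 = 2.684309
Iteration 2:
  f(2.684309) = -0.012577
  f'(2.684309) = 0.372535
  x_2 = 2.684309 - (-0.012577)/0.372535 = 2.718069
Iteration 3:
  f(2.718069) = -0.000078
  f'(2.718069) = 0.367908
  x_3 = 2.718069 - (-0.000078)/0.367908 = 2.718282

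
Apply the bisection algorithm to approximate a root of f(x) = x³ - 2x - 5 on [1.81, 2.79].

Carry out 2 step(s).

f(x) = x³ - 2x - 5
Initial interval: [1.81, 2.79]

Iteration 1:
  c_1 = (1.810000 + 2.790000)/2 = 2.300000
  f(c_1) = f(2.300000) = 2.567000
  f(a) × f(c) < 0, new interval: [1.810000, 2.300000]
Iteration 2:
  c_2 = (1.810000 + 2.300000)/2 = 2.055000
  f(c_2) = f(2.055000) = -0.431684
  f(a) × f(c) ≥ 0, new interval: [2.055000, 2.300000]

After 2 iteration(s), the approximation is c_2 = 2.055000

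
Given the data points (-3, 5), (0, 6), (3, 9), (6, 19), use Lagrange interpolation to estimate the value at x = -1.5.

Lagrange interpolation formula:
P(x) = Σ yᵢ × Lᵢ(x)
where Lᵢ(x) = Π_{j≠i} (x - xⱼ)/(xᵢ - xⱼ)

L_0(-1.5) = (-1.5 - 0)/(-3 - 0) × (-1.5 - 3)/(-3 - 3) × (-1.5 - 6)/(-3 - 6) = 0.312500
L_1(-1.5) = (-1.5 - (-3))/(0 - (-3)) × (-1.5 - 3)/(0 - 3) × (-1.5 - 6)/(0 - 6) = 0.937500
L_2(-1.5) = (-1.5 - (-3))/(3 - (-3)) × (-1.5 - 0)/(3 - 0) × (-1.5 - 6)/(3 - 6) = -0.312500
L_3(-1.5) = (-1.5 - (-3))/(6 - (-3)) × (-1.5 - 0)/(6 - 0) × (-1.5 - 3)/(6 - 3) = 0.062500

P(-1.5) = 5×L_0(-1.5) + 6×L_1(-1.5) + 9×L_2(-1.5) + 19×L_3(-1.5)
P(-1.5) = 5.562500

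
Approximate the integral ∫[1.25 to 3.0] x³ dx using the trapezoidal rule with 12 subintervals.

f(x) = x³
a = 1.25, b = 3.0, n = 12
h = (b - a)/n = 0.145833

Trapezoidal rule: (h/2)[f(x₀) + 2f(x₁) + 2f(x₂) + ... + f(xₙ)]

x_0 = 1.2500, f(x_0) = 1.953125, coefficient = 1
x_1 = 1.3958, f(x_1) = 2.719573, coefficient = 2
x_2 = 1.5417, f(x_2) = 3.664135, coefficient = 2
x_3 = 1.6875, f(x_3) = 4.805420, coefficient = 2
x_4 = 1.8333, f(x_4) = 6.162037, coefficient = 2
x_5 = 1.9792, f(x_5) = 7.752595, coefficient = 2
x_6 = 2.1250, f(x_6) = 9.595703, coefficient = 2
x_7 = 2.2708, f(x_7) = 11.709970, coefficient = 2
x_8 = 2.4167, f(x_8) = 14.114005, coefficient = 2
x_9 = 2.5625, f(x_9) = 16.826416, coefficient = 2
x_10 = 2.7083, f(x_10) = 19.865813, coefficient = 2
x_11 = 2.8542, f(x_11) = 23.250805, coefficient = 2
x_12 = 3.0000, f(x_12) = 27.000000, coefficient = 1

I ≈ (0.145833/2) × 269.886068 = 19.679192
Exact value: 19.639648
Error: 0.039544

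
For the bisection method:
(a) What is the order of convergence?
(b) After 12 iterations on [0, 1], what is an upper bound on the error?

(a) Bisection has linear (order 1) convergence; the error is halved each step.

(b) Error bound = (b-a)/2^n = (1 - 0)/2^{12}
    = 1/2^{12}

(a) 1 (linear); (b) error ≤ 2.44e-04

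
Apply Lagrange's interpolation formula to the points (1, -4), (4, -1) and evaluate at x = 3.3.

Lagrange interpolation formula:
P(x) = Σ yᵢ × Lᵢ(x)
where Lᵢ(x) = Π_{j≠i} (x - xⱼ)/(xᵢ - xⱼ)

L_0(3.3) = (3.3 - 4)/(1 - 4) = 0.233333
L_1(3.3) = (3.3 - 1)/(4 - 1) = 0.766667

P(3.3) = (-4)×L_0(3.3) + (-1)×L_1(3.3)
P(3.3) = -1.700000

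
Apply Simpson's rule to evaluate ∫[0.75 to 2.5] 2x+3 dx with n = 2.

f(x) = 2x+3
a = 0.75, b = 2.5, n = 2
h = (b - a)/n = 0.875000

Simpson's rule: (h/3)[f(x₀) + 4f(x₁) + 2f(x₂) + ... + f(xₙ)]

x_0 = 0.7500, f(x_0) = 4.500000, coefficient = 1
x_1 = 1.6250, f(x_1) = 6.250000, coefficient = 4
x_2 = 2.5000, f(x_2) = 8.000000, coefficient = 1

I ≈ (0.875000/3) × 37.500000 = 10.937500
Exact value: 10.937500
Error: 0.000000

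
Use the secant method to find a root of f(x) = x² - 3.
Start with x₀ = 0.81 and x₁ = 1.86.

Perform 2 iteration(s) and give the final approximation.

f(x) = x² - 3
x₀ = 0.81, x₁ = 1.86

Secant formula: x_{n+1} = x_n - f(x_n)(x_n - x_{n-1})/(f(x_n) - f(x_{n-1}))

Iteration 1:
  f(0.810000) = -2.343900
  f(1.860000) = 0.459600
  x_2 = 1.860000 - 0.459600×(1.860000 - 0.810000)/(0.459600 - (-2.343900))
       = 1.687865
Iteration 2:
  f(1.860000) = 0.459600
  f(1.687865) = -0.151111
  x_3 = 1.687865 - (-0.151111)×(1.687865 - 1.860000)/(-0.151111 - 0.459600)
       = 1.730457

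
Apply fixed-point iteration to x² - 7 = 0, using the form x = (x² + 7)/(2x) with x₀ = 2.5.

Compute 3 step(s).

Equation: x² - 7 = 0
Fixed-point form: x = (x² + 7)/(2x)
x₀ = 2.5

x_1 = g(2.500000) = 2.650000
x_2 = g(2.650000) = 2.645755
x_3 = g(2.645755) = 2.645751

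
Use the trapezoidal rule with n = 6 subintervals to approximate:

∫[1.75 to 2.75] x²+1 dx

f(x) = x²+1
a = 1.75, b = 2.75, n = 6
h = (b - a)/n = 0.166667

Trapezoidal rule: (h/2)[f(x₀) + 2f(x₁) + 2f(x₂) + ... + f(xₙ)]

x_0 = 1.7500, f(x_0) = 4.062500, coefficient = 1
x_1 = 1.9167, f(x_1) = 4.673611, coefficient = 2
x_2 = 2.0833, f(x_2) = 5.340278, coefficient = 2
x_3 = 2.2500, f(x_3) = 6.062500, coefficient = 2
x_4 = 2.4167, f(x_4) = 6.840278, coefficient = 2
x_5 = 2.5833, f(x_5) = 7.673611, coefficient = 2
x_6 = 2.7500, f(x_6) = 8.562500, coefficient = 1

I ≈ (0.166667/2) × 73.805556 = 6.150463
Exact value: 6.145833
Error: 0.004630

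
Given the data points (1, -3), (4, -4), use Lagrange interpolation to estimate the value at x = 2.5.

Lagrange interpolation formula:
P(x) = Σ yᵢ × Lᵢ(x)
where Lᵢ(x) = Π_{j≠i} (x - xⱼ)/(xᵢ - xⱼ)

L_0(2.5) = (2.5 - 4)/(1 - 4) = 0.500000
L_1(2.5) = (2.5 - 1)/(4 - 1) = 0.500000

P(2.5) = (-3)×L_0(2.5) + (-4)×L_1(2.5)
P(2.5) = -3.500000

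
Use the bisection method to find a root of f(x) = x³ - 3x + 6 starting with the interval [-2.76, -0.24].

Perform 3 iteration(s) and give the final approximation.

f(x) = x³ - 3x + 6
Initial interval: [-2.76, -0.24]

Iteration 1:
  c_1 = (-2.760000 + (-0.240000))/2 = -1.500000
  f(c_1) = f(-1.500000) = 7.125000
  f(a) × f(c) < 0, new interval: [-2.760000, -1.500000]
Iteration 2:
  c_2 = (-2.760000 + (-1.500000))/2 = -2.130000
  f(c_2) = f(-2.130000) = 2.726403
  f(a) × f(c) < 0, new interval: [-2.760000, -2.130000]
Iteration 3:
  c_3 = (-2.760000 + (-2.130000))/2 = -2.445000
  f(c_3) = f(-2.445000) = -1.281271
  f(a) × f(c) ≥ 0, new interval: [-2.445000, -2.130000]

After 3 iteration(s), the approximation is c_3 = -2.445000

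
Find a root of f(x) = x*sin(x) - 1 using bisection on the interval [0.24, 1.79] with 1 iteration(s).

f(x) = x*sin(x) - 1
Initial interval: [0.24, 1.79]

Iteration 1:
  c_1 = (0.240000 + 1.790000)/2 = 1.015000
  f(c_1) = f(1.015000) = -0.137777
  f(a) × f(c) ≥ 0, new interval: [1.015000, 1.790000]

After 1 iteration(s), the approximation is c_1 = 1.015000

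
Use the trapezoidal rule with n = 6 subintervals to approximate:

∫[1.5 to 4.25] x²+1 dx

f(x) = x²+1
a = 1.5, b = 4.25, n = 6
h = (b - a)/n = 0.458333

Trapezoidal rule: (h/2)[f(x₀) + 2f(x₁) + 2f(x₂) + ... + f(xₙ)]

x_0 = 1.5000, f(x_0) = 3.250000, coefficient = 1
x_1 = 1.9583, f(x_1) = 4.835069, coefficient = 2
x_2 = 2.4167, f(x_2) = 6.840278, coefficient = 2
x_3 = 2.8750, f(x_3) = 9.265625, coefficient = 2
x_4 = 3.3333, f(x_4) = 12.111111, coefficient = 2
x_5 = 3.7917, f(x_5) = 15.376736, coefficient = 2
x_6 = 4.2500, f(x_6) = 19.062500, coefficient = 1

I ≈ (0.458333/2) × 119.170139 = 27.309823
Exact value: 27.213542
Error: 0.096282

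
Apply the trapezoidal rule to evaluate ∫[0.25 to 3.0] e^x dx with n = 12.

f(x) = e^x
a = 0.25, b = 3.0, n = 12
h = (b - a)/n = 0.229167

Trapezoidal rule: (h/2)[f(x₀) + 2f(x₁) + 2f(x₂) + ... + f(xₙ)]

x_0 = 0.2500, f(x_0) = 1.284025, coefficient = 1
x_1 = 0.4792, f(x_1) = 1.614728, coefficient = 2
x_2 = 0.7083, f(x_2) = 2.030604, coefficient = 2
x_3 = 0.9375, f(x_3) = 2.553589, coefficient = 2
x_4 = 1.1667, f(x_4) = 3.211271, coefficient = 2
x_5 = 1.3958, f(x_5) = 4.038338, coefficient = 2
x_6 = 1.6250, f(x_6) = 5.078419, coefficient = 2
x_7 = 1.8542, f(x_7) = 6.386374, coefficient = 2
x_8 = 2.0833, f(x_8) = 8.031195, coefficient = 2
x_9 = 2.3125, f(x_9) = 10.099642, coefficient = 2
x_10 = 2.5417, f(x_10) = 12.700821, coefficient = 2
x_11 = 2.7708, f(x_11) = 15.971938, coefficient = 2
x_12 = 3.0000, f(x_12) = 20.085537, coefficient = 1

I ≈ (0.229167/2) × 164.803404 = 18.883723
Exact value: 18.801512
Error: 0.082212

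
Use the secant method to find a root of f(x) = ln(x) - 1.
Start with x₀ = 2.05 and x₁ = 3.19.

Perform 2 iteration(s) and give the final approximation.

f(x) = ln(x) - 1
x₀ = 2.05, x₁ = 3.19

Secant formula: x_{n+1} = x_n - f(x_n)(x_n - x_{n-1})/(f(x_n) - f(x_{n-1}))

Iteration 1:
  f(2.050000) = -0.282160
  f(3.190000) = 0.160021
  x_2 = 3.190000 - 0.160021×(3.190000 - 2.050000)/(0.160021 - (-0.282160))
       = 2.777445
Iteration 2:
  f(3.190000) = 0.160021
  f(2.777445) = 0.021532
  x_3 = 2.777445 - 0.021532×(2.777445 - 3.190000)/(0.021532 - 0.160021)
       = 2.713304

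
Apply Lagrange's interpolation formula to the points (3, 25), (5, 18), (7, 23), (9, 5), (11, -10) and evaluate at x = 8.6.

Lagrange interpolation formula:
P(x) = Σ yᵢ × Lᵢ(x)
where Lᵢ(x) = Π_{j≠i} (x - xⱼ)/(xᵢ - xⱼ)

L_0(8.6) = (8.6 - 5)/(3 - 5) × (8.6 - 7)/(3 - 7) × (8.6 - 9)/(3 - 9) × (8.6 - 11)/(3 - 11) = 0.014400
L_1(8.6) = (8.6 - 3)/(5 - 3) × (8.6 - 7)/(5 - 7) × (8.6 - 9)/(5 - 9) × (8.6 - 11)/(5 - 11) = -0.089600
L_2(8.6) = (8.6 - 3)/(7 - 3) × (8.6 - 5)/(7 - 5) × (8.6 - 9)/(7 - 9) × (8.6 - 11)/(7 - 11) = 0.302400
L_3(8.6) = (8.6 - 3)/(9 - 3) × (8.6 - 5)/(9 - 5) × (8.6 - 7)/(9 - 7) × (8.6 - 11)/(9 - 11) = 0.806400
L_4(8.6) = (8.6 - 3)/(11 - 3) × (8.6 - 5)/(11 - 5) × (8.6 - 7)/(11 - 7) × (8.6 - 9)/(11 - 9) = -0.033600

P(8.6) = 25×L_0(8.6) + 18×L_1(8.6) + 23×L_2(8.6) + 5×L_3(8.6) + (-10)×L_4(8.6)
P(8.6) = 10.070400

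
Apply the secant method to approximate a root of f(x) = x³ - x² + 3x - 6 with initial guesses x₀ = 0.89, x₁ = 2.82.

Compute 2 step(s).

f(x) = x³ - x² + 3x - 6
x₀ = 0.89, x₁ = 2.82

Secant formula: x_{n+1} = x_n - f(x_n)(x_n - x_{n-1})/(f(x_n) - f(x_{n-1}))

Iteration 1:
  f(0.890000) = -3.417131
  f(2.820000) = 16.933368
  x_2 = 2.820000 - 16.933368×(2.820000 - 0.890000)/(16.933368 - (-3.417131))
       = 1.214074
Iteration 2:
  f(2.820000) = 16.933368
  f(1.214074) = -2.042239
  x_3 = 1.214074 - (-2.042239)×(1.214074 - 2.820000)/(-2.042239 - 16.933368)
       = 1.386911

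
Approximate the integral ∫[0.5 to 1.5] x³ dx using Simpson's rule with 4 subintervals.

f(x) = x³
a = 0.5, b = 1.5, n = 4
h = (b - a)/n = 0.250000

Simpson's rule: (h/3)[f(x₀) + 4f(x₁) + 2f(x₂) + ... + f(xₙ)]

x_0 = 0.5000, f(x_0) = 0.125000, coefficient = 1
x_1 = 0.7500, f(x_1) = 0.421875, coefficient = 4
x_2 = 1.0000, f(x_2) = 1.000000, coefficient = 2
x_3 = 1.2500, f(x_3) = 1.953125, coefficient = 4
x_4 = 1.5000, f(x_4) = 3.375000, coefficient = 1

I ≈ (0.250000/3) × 15.000000 = 1.250000
Exact value: 1.250000
Error: 0.000000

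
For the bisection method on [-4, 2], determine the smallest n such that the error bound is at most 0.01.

We need (b-a)/2^n ≤ 0.01
(2 - (-4))/2^n ≤ 0.01
6/2^n ≤ 0.01
2^n ≥ 600
n ≥ log₂(600) = 9.23
n ≥ 10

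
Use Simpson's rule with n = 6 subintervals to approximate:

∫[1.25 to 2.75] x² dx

f(x) = x²
a = 1.25, b = 2.75, n = 6
h = (b - a)/n = 0.250000

Simpson's rule: (h/3)[f(x₀) + 4f(x₁) + 2f(x₂) + ... + f(xₙ)]

x_0 = 1.2500, f(x_0) = 1.562500, coefficient = 1
x_1 = 1.5000, f(x_1) = 2.250000, coefficient = 4
x_2 = 1.7500, f(x_2) = 3.062500, coefficient = 2
x_3 = 2.0000, f(x_3) = 4.000000, coefficient = 4
x_4 = 2.2500, f(x_4) = 5.062500, coefficient = 2
x_5 = 2.5000, f(x_5) = 6.250000, coefficient = 4
x_6 = 2.7500, f(x_6) = 7.562500, coefficient = 1

I ≈ (0.250000/3) × 75.375000 = 6.281250
Exact value: 6.281250
Error: 0.000000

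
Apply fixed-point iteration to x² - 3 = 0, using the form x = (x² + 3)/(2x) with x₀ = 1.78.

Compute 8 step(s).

Equation: x² - 3 = 0
Fixed-point form: x = (x² + 3)/(2x)
x₀ = 1.78

x_1 = g(1.780000) = 1.732697
x_2 = g(1.732697) = 1.732051
x_3 = g(1.732051) = 1.732051
x_4 = g(1.732051) = 1.732051
x_5 = g(1.732051) = 1.732051
x_6 = g(1.732051) = 1.732051
x_7 = g(1.732051) = 1.732051
x_8 = g(1.732051) = 1.732051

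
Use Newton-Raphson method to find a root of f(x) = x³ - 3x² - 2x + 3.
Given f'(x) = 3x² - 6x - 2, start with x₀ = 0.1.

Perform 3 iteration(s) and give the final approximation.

f(x) = x³ - 3x² - 2x + 3
f'(x) = 3x² - 6x - 2
x₀ = 0.1

Newton-Raphson formula: x_{n+1} = x_n - f(x_n)/f'(x_n)

Iteration 1:
  f(0.100000) = 2.771000
  f'(0.100000) = -2.570000
  x_1 = 0.100000 - 2.771000/(-2.570000) = 1.178210
Iteration 2:
  f(1.178210) = -1.885391
  f'(1.178210) = -4.904723
  x_2 = 1.178210 - (-1.885391)/(-4.904723) = 0.793807
Iteration 3:
  f(0.793807) = 0.022198
  f'(0.793807) = -4.872453
  x_3 = 0.793807 - 0.022198/(-4.872453) = 0.798363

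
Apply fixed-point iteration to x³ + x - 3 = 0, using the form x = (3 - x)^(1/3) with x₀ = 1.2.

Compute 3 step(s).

Equation: x³ + x - 3 = 0
Fixed-point form: x = (3 - x)^(1/3)
x₀ = 1.2

x_1 = g(1.200000) = 1.216440
x_2 = g(1.216440) = 1.212726
x_3 = g(1.212726) = 1.213567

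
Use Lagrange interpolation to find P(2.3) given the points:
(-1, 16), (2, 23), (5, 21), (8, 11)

Lagrange interpolation formula:
P(x) = Σ yᵢ × Lᵢ(x)
where Lᵢ(x) = Π_{j≠i} (x - xⱼ)/(xᵢ - xⱼ)

L_0(2.3) = (2.3 - 2)/(-1 - 2) × (2.3 - 5)/(-1 - 5) × (2.3 - 8)/(-1 - 8) = -0.028500
L_1(2.3) = (2.3 - (-1))/(2 - (-1)) × (2.3 - 5)/(2 - 5) × (2.3 - 8)/(2 - 8) = 0.940500
L_2(2.3) = (2.3 - (-1))/(5 - (-1)) × (2.3 - 2)/(5 - 2) × (2.3 - 8)/(5 - 8) = 0.104500
L_3(2.3) = (2.3 - (-1))/(8 - (-1)) × (2.3 - 2)/(8 - 2) × (2.3 - 5)/(8 - 5) = -0.016500

P(2.3) = 16×L_0(2.3) + 23×L_1(2.3) + 21×L_2(2.3) + 11×L_3(2.3)
P(2.3) = 23.188500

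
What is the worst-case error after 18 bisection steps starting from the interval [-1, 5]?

Bisection error bound: |error| ≤ (b-a)/2^n
|error| ≤ (5 - (-1))/2^18 = 6/2^18
|error| ≤ 0.0000228882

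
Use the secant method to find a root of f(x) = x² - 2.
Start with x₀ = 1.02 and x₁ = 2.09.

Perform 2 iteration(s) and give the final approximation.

f(x) = x² - 2
x₀ = 1.02, x₁ = 2.09

Secant formula: x_{n+1} = x_n - f(x_n)(x_n - x_{n-1})/(f(x_n) - f(x_{n-1}))

Iteration 1:
  f(1.020000) = -0.959600
  f(2.090000) = 2.368100
  x_2 = 2.090000 - 2.368100×(2.090000 - 1.020000)/(2.368100 - (-0.959600))
       = 1.328553
Iteration 2:
  f(2.090000) = 2.368100
  f(1.328553) = -0.234947
  x_3 = 1.328553 - (-0.234947)×(1.328553 - 2.090000)/(-0.234947 - 2.368100)
       = 1.397280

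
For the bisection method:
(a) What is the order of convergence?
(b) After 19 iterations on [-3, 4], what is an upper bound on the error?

(a) Bisection has linear (order 1) convergence; the error is halved each step.

(b) Error bound = (b-a)/2^n = (4 - (-3))/2^{19}
    = 7/2^{19}

(a) 1 (linear); (b) error ≤ 1.34e-05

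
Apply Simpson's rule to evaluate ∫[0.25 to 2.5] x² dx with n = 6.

f(x) = x²
a = 0.25, b = 2.5, n = 6
h = (b - a)/n = 0.375000

Simpson's rule: (h/3)[f(x₀) + 4f(x₁) + 2f(x₂) + ... + f(xₙ)]

x_0 = 0.2500, f(x_0) = 0.062500, coefficient = 1
x_1 = 0.6250, f(x_1) = 0.390625, coefficient = 4
x_2 = 1.0000, f(x_2) = 1.000000, coefficient = 2
x_3 = 1.3750, f(x_3) = 1.890625, coefficient = 4
x_4 = 1.7500, f(x_4) = 3.062500, coefficient = 2
x_5 = 2.1250, f(x_5) = 4.515625, coefficient = 4
x_6 = 2.5000, f(x_6) = 6.250000, coefficient = 1

I ≈ (0.375000/3) × 41.625000 = 5.203125
Exact value: 5.203125
Error: 0.000000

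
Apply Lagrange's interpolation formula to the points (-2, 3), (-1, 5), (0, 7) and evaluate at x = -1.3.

Lagrange interpolation formula:
P(x) = Σ yᵢ × Lᵢ(x)
where Lᵢ(x) = Π_{j≠i} (x - xⱼ)/(xᵢ - xⱼ)

L_0(-1.3) = (-1.3 - (-1))/(-2 - (-1)) × (-1.3 - 0)/(-2 - 0) = 0.195000
L_1(-1.3) = (-1.3 - (-2))/(-1 - (-2)) × (-1.3 - 0)/(-1 - 0) = 0.910000
L_2(-1.3) = (-1.3 - (-2))/(0 - (-2)) × (-1.3 - (-1))/(0 - (-1)) = -0.105000

P(-1.3) = 3×L_0(-1.3) + 5×L_1(-1.3) + 7×L_2(-1.3)
P(-1.3) = 4.400000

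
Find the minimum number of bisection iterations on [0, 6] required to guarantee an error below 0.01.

We need (b-a)/2^n ≤ 0.01
(6 - 0)/2^n ≤ 0.01
6/2^n ≤ 0.01
2^n ≥ 600
n ≥ log₂(600) = 9.23
n ≥ 10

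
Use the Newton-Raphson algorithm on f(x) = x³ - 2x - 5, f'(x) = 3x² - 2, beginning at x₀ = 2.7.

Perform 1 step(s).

f(x) = x³ - 2x - 5
f'(x) = 3x² - 2
x₀ = 2.7

Newton-Raphson formula: x_{n+1} = x_n - f(x_n)/f'(x_n)

Iteration 1:
  f(2.700000) = 9.283000
  f'(2.700000) = 19.870000
  x_1 = 2.700000 - 9.283000/19.870000 = 2.232813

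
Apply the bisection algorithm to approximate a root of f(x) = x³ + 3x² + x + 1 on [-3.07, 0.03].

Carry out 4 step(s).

f(x) = x³ + 3x² + x + 1
Initial interval: [-3.07, 0.03]

Iteration 1:
  c_1 = (-3.070000 + 0.030000)/2 = -1.520000
  f(c_1) = f(-1.520000) = 2.899392
  f(a) × f(c) < 0, new interval: [-3.070000, -1.520000]
Iteration 2:
  c_2 = (-3.070000 + (-1.520000))/2 = -2.295000
  f(c_2) = f(-2.295000) = 2.418253
  f(a) × f(c) < 0, new interval: [-3.070000, -2.295000]
Iteration 3:
  c_3 = (-3.070000 + (-2.295000))/2 = -2.682500
  f(c_3) = f(-2.682500) = 0.602168
  f(a) × f(c) < 0, new interval: [-3.070000, -2.682500]
Iteration 4:
  c_4 = (-3.070000 + (-2.682500))/2 = -2.876250
  f(c_4) = f(-2.876250) = -0.852489
  f(a) × f(c) ≥ 0, new interval: [-2.876250, -2.682500]

After 4 iteration(s), the approximation is c_4 = -2.876250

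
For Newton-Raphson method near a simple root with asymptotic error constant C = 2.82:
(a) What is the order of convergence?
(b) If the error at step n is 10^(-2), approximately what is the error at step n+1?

(a) Newton-Raphson has quadratic (order 2) convergence near simple roots.
    This means |e_{n+1}| ≈ C|e_n|².

(b) With |e_n| = 10^(-2) and C = 2.82:
    |e_{n+1}| ≈ 2.82 × (10^(-2))² = 2.82 × 10^(-4)

(a) 2 (quadratic); (b) |e_{n+1}| ≈ 2.820e-04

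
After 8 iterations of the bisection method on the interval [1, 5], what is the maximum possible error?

Bisection error bound: |error| ≤ (b-a)/2^n
|error| ≤ (5 - 1)/2^8 = 4/2^8
|error| ≤ 0.0156250000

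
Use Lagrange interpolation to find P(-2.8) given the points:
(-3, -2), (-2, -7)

Lagrange interpolation formula:
P(x) = Σ yᵢ × Lᵢ(x)
where Lᵢ(x) = Π_{j≠i} (x - xⱼ)/(xᵢ - xⱼ)

L_0(-2.8) = (-2.8 - (-2))/(-3 - (-2)) = 0.800000
L_1(-2.8) = (-2.8 - (-3))/(-2 - (-3)) = 0.200000

P(-2.8) = (-2)×L_0(-2.8) + (-7)×L_1(-2.8)
P(-2.8) = -3.000000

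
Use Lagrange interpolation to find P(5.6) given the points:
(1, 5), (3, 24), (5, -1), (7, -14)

Lagrange interpolation formula:
P(x) = Σ yᵢ × Lᵢ(x)
where Lᵢ(x) = Π_{j≠i} (x - xⱼ)/(xᵢ - xⱼ)

L_0(5.6) = (5.6 - 3)/(1 - 3) × (5.6 - 5)/(1 - 5) × (5.6 - 7)/(1 - 7) = 0.045500
L_1(5.6) = (5.6 - 1)/(3 - 1) × (5.6 - 5)/(3 - 5) × (5.6 - 7)/(3 - 7) = -0.241500
L_2(5.6) = (5.6 - 1)/(5 - 1) × (5.6 - 3)/(5 - 3) × (5.6 - 7)/(5 - 7) = 1.046500
L_3(5.6) = (5.6 - 1)/(7 - 1) × (5.6 - 3)/(7 - 3) × (5.6 - 5)/(7 - 5) = 0.149500

P(5.6) = 5×L_0(5.6) + 24×L_1(5.6) + (-1)×L_2(5.6) + (-14)×L_3(5.6)
P(5.6) = -8.708000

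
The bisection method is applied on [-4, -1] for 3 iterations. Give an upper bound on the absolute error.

Bisection error bound: |error| ≤ (b-a)/2^n
|error| ≤ (-1 - (-4))/2^3 = 3/2^3
|error| ≤ 0.3750000000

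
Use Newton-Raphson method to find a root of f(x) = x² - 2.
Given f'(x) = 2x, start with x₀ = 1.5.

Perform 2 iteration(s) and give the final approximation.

f(x) = x² - 2
f'(x) = 2x
x₀ = 1.5

Newton-Raphson formula: x_{n+1} = x_n - f(x_n)/f'(x_n)

Iteration 1:
  f(1.500000) = 0.250000
  f'(1.500000) = 3.000000
  x_1 = 1.500000 - 0.250000/3.000000 = 1.416667
Iteration 2:
  f(1.416667) = 0.006944
  f'(1.416667) = 2.833333
  x_2 = 1.416667 - 0.006944/2.833333 = 1.414216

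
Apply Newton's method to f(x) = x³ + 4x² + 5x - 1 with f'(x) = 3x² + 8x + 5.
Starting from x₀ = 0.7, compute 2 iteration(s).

f(x) = x³ + 4x² + 5x - 1
f'(x) = 3x² + 8x + 5
x₀ = 0.7

Newton-Raphson formula: x_{n+1} = x_n - f(x_n)/f'(x_n)

Iteration 1:
  f(0.700000) = 4.803000
  f'(0.700000) = 12.070000
  x_1 = 0.700000 - 4.803000/12.070000 = 0.302071
Iteration 2:
  f(0.302071) = 0.902908
  f'(0.302071) = 7.690311
  x_2 = 0.302071 - 0.902908/7.690311 = 0.184663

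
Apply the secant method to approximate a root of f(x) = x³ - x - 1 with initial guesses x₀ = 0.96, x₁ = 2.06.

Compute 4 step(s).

f(x) = x³ - x - 1
x₀ = 0.96, x₁ = 2.06

Secant formula: x_{n+1} = x_n - f(x_n)(x_n - x_{n-1})/(f(x_n) - f(x_{n-1}))

Iteration 1:
  f(0.960000) = -1.075264
  f(2.060000) = 5.681816
  x_2 = 2.060000 - 5.681816×(2.060000 - 0.960000)/(5.681816 - (-1.075264))
       = 1.135045
Iteration 2:
  f(2.060000) = 5.681816
  f(1.135045) = -0.672737
  x_3 = 1.135045 - (-0.672737)×(1.135045 - 2.060000)/(-0.672737 - 5.681816)
       = 1.232967
Iteration 3:
  f(1.135045) = -0.672737
  f(1.232967) = -0.358602
  x_4 = 1.232967 - (-0.358602)×(1.232967 - 1.135045)/(-0.358602 - (-0.672737))
       = 1.344750
Iteration 4:
  f(1.232967) = -0.358602
  f(1.344750) = 0.087033
  x_5 = 1.344750 - 0.087033×(1.344750 - 1.232967)/(0.087033 - (-0.358602))
       = 1.322919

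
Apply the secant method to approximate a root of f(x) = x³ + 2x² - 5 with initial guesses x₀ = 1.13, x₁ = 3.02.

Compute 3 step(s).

f(x) = x³ + 2x² - 5
x₀ = 1.13, x₁ = 3.02

Secant formula: x_{n+1} = x_n - f(x_n)(x_n - x_{n-1})/(f(x_n) - f(x_{n-1}))

Iteration 1:
  f(1.130000) = -1.003303
  f(3.020000) = 40.784408
  x_2 = 3.020000 - 40.784408×(3.020000 - 1.130000)/(40.784408 - (-1.003303))
       = 1.175378
Iteration 2:
  f(3.020000) = 40.784408
  f(1.175378) = -0.613173
  x_3 = 1.175378 - (-0.613173)×(1.175378 - 3.020000)/(-0.613173 - 40.784408)
       = 1.202700
Iteration 3:
  f(1.175378) = -0.613173
  f(1.202700) = -0.367334
  x_4 = 1.202700 - (-0.367334)×(1.202700 - 1.175378)/(-0.367334 - (-0.613173))
       = 1.243525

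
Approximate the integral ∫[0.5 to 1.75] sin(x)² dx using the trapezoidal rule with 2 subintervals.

f(x) = sin(x)²
a = 0.5, b = 1.75, n = 2
h = (b - a)/n = 0.625000

Trapezoidal rule: (h/2)[f(x₀) + 2f(x₁) + 2f(x₂) + ... + f(xₙ)]

x_0 = 0.5000, f(x_0) = 0.229849, coefficient = 1
x_1 = 1.1250, f(x_1) = 0.814087, coefficient = 2
x_2 = 1.7500, f(x_2) = 0.968228, coefficient = 1

I ≈ (0.625000/2) × 2.826251 = 0.883203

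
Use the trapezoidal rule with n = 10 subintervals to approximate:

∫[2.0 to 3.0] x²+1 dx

f(x) = x²+1
a = 2.0, b = 3.0, n = 10
h = (b - a)/n = 0.100000

Trapezoidal rule: (h/2)[f(x₀) + 2f(x₁) + 2f(x₂) + ... + f(xₙ)]

x_0 = 2.0000, f(x_0) = 5.000000, coefficient = 1
x_1 = 2.1000, f(x_1) = 5.410000, coefficient = 2
x_2 = 2.2000, f(x_2) = 5.840000, coefficient = 2
x_3 = 2.3000, f(x_3) = 6.290000, coefficient = 2
x_4 = 2.4000, f(x_4) = 6.760000, coefficient = 2
x_5 = 2.5000, f(x_5) = 7.250000, coefficient = 2
x_6 = 2.6000, f(x_6) = 7.760000, coefficient = 2
x_7 = 2.7000, f(x_7) = 8.290000, coefficient = 2
x_8 = 2.8000, f(x_8) = 8.840000, coefficient = 2
x_9 = 2.9000, f(x_9) = 9.410000, coefficient = 2
x_10 = 3.0000, f(x_10) = 10.000000, coefficient = 1

I ≈ (0.100000/2) × 146.700000 = 7.335000
Exact value: 7.333333
Error: 0.001667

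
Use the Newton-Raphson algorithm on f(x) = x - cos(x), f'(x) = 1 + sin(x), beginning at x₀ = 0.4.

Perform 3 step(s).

f(x) = x - cos(x)
f'(x) = 1 + sin(x)
x₀ = 0.4

Newton-Raphson formula: x_{n+1} = x_n - f(x_n)/f'(x_n)

Iteration 1:
  f(0.400000) = -0.521061
  f'(0.400000) = 1.389418
  x_1 = 0.400000 - (-0.521061)/1.389418 = 0.775021
Iteration 2:
  f(0.775021) = 0.060615
  f'(0.775021) = 1.699731
  x_2 = 0.775021 - 0.060615/1.699731 = 0.739360
Iteration 3:
  f(0.739360) = 0.000460
  f'(0.739360) = 1.673815
  x_3 = 0.739360 - 0.000460/1.673815 = 0.739085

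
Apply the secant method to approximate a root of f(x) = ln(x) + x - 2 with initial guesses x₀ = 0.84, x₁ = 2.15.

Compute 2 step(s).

f(x) = ln(x) + x - 2
x₀ = 0.84, x₁ = 2.15

Secant formula: x_{n+1} = x_n - f(x_n)(x_n - x_{n-1})/(f(x_n) - f(x_{n-1}))

Iteration 1:
  f(0.840000) = -1.334353
  f(2.150000) = 0.915468
  x_2 = 2.150000 - 0.915468×(2.150000 - 0.840000)/(0.915468 - (-1.334353))
       = 1.616952
Iteration 2:
  f(2.150000) = 0.915468
  f(1.616952) = 0.097495
  x_3 = 1.616952 - 0.097495×(1.616952 - 2.150000)/(0.097495 - 0.915468)
       = 1.553418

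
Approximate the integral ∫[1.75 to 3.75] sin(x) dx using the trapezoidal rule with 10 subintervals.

f(x) = sin(x)
a = 1.75, b = 3.75, n = 10
h = (b - a)/n = 0.200000

Trapezoidal rule: (h/2)[f(x₀) + 2f(x₁) + 2f(x₂) + ... + f(xₙ)]

x_0 = 1.7500, f(x_0) = 0.983986, coefficient = 1
x_1 = 1.9500, f(x_1) = 0.928960, coefficient = 2
x_2 = 2.1500, f(x_2) = 0.836899, coefficient = 2
x_3 = 2.3500, f(x_3) = 0.711473, coefficient = 2
x_4 = 2.5500, f(x_4) = 0.557684, coefficient = 2
x_5 = 2.7500, f(x_5) = 0.381661, coefficient = 2
x_6 = 2.9500, f(x_6) = 0.190423, coefficient = 2
x_7 = 3.1500, f(x_7) = -0.008407, coefficient = 2
x_8 = 3.3500, f(x_8) = -0.206902, coefficient = 2
x_9 = 3.5500, f(x_9) = -0.397148, coefficient = 2
x_10 = 3.7500, f(x_10) = -0.571561, coefficient = 1

I ≈ (0.200000/2) × 6.401708 = 0.640171
Exact value: 0.642313
Error: 0.002142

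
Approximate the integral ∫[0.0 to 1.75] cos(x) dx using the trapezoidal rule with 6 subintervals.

f(x) = cos(x)
a = 0.0, b = 1.75, n = 6
h = (b - a)/n = 0.291667

Trapezoidal rule: (h/2)[f(x₀) + 2f(x₁) + 2f(x₂) + ... + f(xₙ)]

x_0 = 0.0000, f(x_0) = 1.000000, coefficient = 1
x_1 = 0.2917, f(x_1) = 0.957766, coefficient = 2
x_2 = 0.5833, f(x_2) = 0.834631, coefficient = 2
x_3 = 0.8750, f(x_3) = 0.640997, coefficient = 2
x_4 = 1.1667, f(x_4) = 0.393219, coefficient = 2
x_5 = 1.4583, f(x_5) = 0.112226, coefficient = 2
x_6 = 1.7500, f(x_6) = -0.178246, coefficient = 1

I ≈ (0.291667/2) × 6.699432 = 0.977000
Exact value: 0.983986
Error: 0.006986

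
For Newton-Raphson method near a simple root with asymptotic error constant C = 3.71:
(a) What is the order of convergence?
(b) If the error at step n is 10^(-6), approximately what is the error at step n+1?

(a) Newton-Raphson has quadratic (order 2) convergence near simple roots.
    This means |e_{n+1}| ≈ C|e_n|².

(b) With |e_n| = 10^(-6) and C = 3.71:
    |e_{n+1}| ≈ 3.71 × (10^(-6))² = 3.71 × 10^(-12)

(a) 2 (quadratic); (b) |e_{n+1}| ≈ 3.710e-12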